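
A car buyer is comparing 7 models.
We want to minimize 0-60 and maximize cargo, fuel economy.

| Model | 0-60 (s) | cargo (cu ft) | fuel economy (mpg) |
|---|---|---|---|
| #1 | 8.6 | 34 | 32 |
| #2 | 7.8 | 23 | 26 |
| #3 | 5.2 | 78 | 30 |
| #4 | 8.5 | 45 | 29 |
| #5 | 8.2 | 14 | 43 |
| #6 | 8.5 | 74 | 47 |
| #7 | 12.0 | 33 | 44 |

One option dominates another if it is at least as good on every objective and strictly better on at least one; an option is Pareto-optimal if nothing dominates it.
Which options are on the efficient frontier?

#1: dominated by #6 (0-60 8.5≤8.6, cargo 74≥34, fuel economy 47≥32).
#2: dominated by #3 (0-60 5.2≤7.8, cargo 78≥23, fuel economy 30≥26).
#3: not dominated (best 0-60).
#4: dominated by #3 (0-60 5.2≤8.5, cargo 78≥45, fuel economy 30≥29).
#5: not dominated.
#6: not dominated (best fuel economy).
#7: dominated by #6 (0-60 8.5≤12.0, cargo 74≥33, fuel economy 47≥44).

#3, #5, #6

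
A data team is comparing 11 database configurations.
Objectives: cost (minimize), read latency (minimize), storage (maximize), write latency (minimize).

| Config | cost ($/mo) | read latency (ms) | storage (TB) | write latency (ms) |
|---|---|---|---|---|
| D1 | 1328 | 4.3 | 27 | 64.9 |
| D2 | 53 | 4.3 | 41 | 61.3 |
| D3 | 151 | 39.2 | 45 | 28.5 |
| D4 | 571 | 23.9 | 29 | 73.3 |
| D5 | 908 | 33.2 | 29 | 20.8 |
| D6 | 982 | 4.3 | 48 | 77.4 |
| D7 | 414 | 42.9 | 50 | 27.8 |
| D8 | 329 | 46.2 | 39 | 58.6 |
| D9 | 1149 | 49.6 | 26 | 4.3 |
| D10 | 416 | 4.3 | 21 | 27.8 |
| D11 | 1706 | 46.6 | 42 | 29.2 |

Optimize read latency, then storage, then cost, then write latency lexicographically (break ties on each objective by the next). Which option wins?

First minimize read latency: best is 4.3, kept {D1, D2, D6, D10}.
Then maximize storage: best is 48, kept {D6}.

D6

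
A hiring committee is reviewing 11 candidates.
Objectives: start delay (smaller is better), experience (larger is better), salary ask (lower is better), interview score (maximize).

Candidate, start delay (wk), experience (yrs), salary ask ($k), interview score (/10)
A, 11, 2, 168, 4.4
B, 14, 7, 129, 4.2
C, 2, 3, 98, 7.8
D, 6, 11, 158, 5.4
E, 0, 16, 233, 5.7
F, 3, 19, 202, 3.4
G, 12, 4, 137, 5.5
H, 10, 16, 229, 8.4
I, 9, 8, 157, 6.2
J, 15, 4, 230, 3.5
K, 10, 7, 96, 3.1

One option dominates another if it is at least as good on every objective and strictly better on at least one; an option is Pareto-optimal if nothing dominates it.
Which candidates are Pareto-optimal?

A: dominated by C (start delay 2≤11, experience 3≥2, salary ask 98≤168, interview score 7.8≥4.4).
B: not dominated.
C: not dominated.
D: not dominated.
E: not dominated (best start delay).
F: not dominated (best experience).
G: not dominated.
H: not dominated (best interview score).
I: not dominated.
J: dominated by B (start delay 14≤15, experience 7≥4, salary ask 129≤230, interview score 4.2≥3.5).
K: not dominated (best salary ask).

B, C, D, E, F, G, H, I, K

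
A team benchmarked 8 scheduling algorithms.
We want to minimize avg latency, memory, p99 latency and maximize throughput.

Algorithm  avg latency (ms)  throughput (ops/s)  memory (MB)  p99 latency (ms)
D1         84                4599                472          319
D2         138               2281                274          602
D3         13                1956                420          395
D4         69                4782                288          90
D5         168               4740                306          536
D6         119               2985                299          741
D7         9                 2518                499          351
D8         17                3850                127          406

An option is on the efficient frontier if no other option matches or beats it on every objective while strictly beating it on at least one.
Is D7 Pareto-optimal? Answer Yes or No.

Yes

D1: worse on avg latency (84 vs 9).
D2: worse on avg latency (138 vs 9).
D3: worse on avg latency (13 vs 9).
D4: worse on avg latency (69 vs 9).
D5: worse on avg latency (168 vs 9).
D6: worse on avg latency (119 vs 9).
D8: worse on avg latency (17 vs 9).
No option is at least as good as D7 on every objective and strictly better on one.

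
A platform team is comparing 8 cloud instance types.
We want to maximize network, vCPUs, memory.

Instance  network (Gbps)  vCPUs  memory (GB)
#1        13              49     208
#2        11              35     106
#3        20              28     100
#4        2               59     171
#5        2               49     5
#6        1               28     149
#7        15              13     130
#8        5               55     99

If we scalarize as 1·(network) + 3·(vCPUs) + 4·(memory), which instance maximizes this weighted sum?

#1

#1: 1·13 + 3·49 + 4·208 = 992
#2: 1·11 + 3·35 + 4·106 = 540
#3: 1·20 + 3·28 + 4·100 = 504
#4: 1·2 + 3·59 + 4·171 = 863
#5: 1·2 + 3·49 + 4·5 = 169
#6: 1·1 + 3·28 + 4·149 = 681
#7: 1·15 + 3·13 + 4·130 = 574
#8: 1·5 + 3·55 + 4·99 = 566
Highest: #1 at 992.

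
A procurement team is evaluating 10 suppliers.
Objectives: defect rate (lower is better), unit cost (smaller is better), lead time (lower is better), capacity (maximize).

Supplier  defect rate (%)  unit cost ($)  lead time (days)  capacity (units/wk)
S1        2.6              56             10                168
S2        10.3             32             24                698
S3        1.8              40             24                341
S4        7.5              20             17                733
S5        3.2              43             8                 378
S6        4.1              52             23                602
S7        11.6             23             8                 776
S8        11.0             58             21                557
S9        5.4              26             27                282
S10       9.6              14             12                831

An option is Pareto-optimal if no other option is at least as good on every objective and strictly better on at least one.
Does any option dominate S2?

Yes

S4 vs S2: defect rate 7.5≤10.3, unit cost 20≤32, lead time 17≤24, capacity 733≥698 — S4 is at least as good on every objective and strictly better on at least one, so S4 dominates S2.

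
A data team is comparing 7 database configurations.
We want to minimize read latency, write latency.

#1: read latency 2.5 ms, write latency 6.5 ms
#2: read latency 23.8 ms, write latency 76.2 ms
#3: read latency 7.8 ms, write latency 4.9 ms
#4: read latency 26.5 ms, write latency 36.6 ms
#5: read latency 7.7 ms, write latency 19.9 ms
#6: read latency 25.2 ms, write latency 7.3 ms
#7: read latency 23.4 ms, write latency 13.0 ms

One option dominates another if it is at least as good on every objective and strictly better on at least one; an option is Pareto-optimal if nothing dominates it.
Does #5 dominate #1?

No

#5 vs #1: #5 is worse on read latency (7.7 vs 2.5), so it does not dominate #1.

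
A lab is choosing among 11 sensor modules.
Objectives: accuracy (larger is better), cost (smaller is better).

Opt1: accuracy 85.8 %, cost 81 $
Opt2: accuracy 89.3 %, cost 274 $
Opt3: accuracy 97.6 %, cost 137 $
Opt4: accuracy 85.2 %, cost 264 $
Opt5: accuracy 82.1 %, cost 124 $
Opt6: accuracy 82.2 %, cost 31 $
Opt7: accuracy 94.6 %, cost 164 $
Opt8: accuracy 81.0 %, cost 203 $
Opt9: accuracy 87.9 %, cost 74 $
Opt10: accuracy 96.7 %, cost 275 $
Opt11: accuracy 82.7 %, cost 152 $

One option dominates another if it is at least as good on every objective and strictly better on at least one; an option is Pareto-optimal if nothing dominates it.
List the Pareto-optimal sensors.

Opt1: dominated by Opt9 (accuracy 87.9≥85.8, cost 74≤81).
Opt2: dominated by Opt3 (accuracy 97.6≥89.3, cost 137≤274).
Opt3: not dominated (best accuracy).
Opt4: dominated by Opt1 (accuracy 85.8≥85.2, cost 81≤264).
Opt5: dominated by Opt1 (accuracy 85.8≥82.1, cost 81≤124).
Opt6: not dominated (best cost).
Opt7: dominated by Opt3 (accuracy 97.6≥94.6, cost 137≤164).
Opt8: dominated by Opt1 (accuracy 85.8≥81.0, cost 81≤203).
Opt9: not dominated.
Opt10: dominated by Opt3 (accuracy 97.6≥96.7, cost 137≤275).
Opt11: dominated by Opt1 (accuracy 85.8≥82.7, cost 81≤152).

Opt3, Opt6, Opt9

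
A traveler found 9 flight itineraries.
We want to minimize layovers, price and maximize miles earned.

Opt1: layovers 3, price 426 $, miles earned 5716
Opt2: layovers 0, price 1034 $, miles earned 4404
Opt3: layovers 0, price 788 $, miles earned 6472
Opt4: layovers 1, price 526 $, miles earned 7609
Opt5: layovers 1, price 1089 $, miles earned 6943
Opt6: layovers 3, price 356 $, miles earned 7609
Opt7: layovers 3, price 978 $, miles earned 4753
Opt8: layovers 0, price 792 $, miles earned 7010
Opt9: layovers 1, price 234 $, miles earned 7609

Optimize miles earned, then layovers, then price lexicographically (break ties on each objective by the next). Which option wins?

Opt9

First maximize miles earned: best is 7609, kept {Opt4, Opt6, Opt9}.
Then minimize layovers: best is 1, kept {Opt4, Opt9}.
Then minimize price: best is 234, kept {Opt9}.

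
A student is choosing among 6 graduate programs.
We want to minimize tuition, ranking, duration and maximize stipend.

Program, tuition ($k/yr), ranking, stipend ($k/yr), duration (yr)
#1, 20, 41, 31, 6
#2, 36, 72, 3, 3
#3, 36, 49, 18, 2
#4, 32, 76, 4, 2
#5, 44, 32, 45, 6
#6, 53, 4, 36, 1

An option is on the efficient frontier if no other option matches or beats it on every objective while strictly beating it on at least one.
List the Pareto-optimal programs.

#1: not dominated (best tuition).
#2: dominated by #3 (tuition 36≤36, ranking 49≤72, stipend 18≥3, duration 2≤3).
#3: not dominated.
#4: not dominated.
#5: not dominated (best stipend).
#6: not dominated (best ranking).

#1, #3, #4, #5, #6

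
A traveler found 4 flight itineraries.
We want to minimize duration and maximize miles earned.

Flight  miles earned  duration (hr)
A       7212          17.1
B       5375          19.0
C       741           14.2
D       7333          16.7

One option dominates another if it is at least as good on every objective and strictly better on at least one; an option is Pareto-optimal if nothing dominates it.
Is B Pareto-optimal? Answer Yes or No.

A vs B: miles earned 7212≥5375, duration 17.1≤19.0 — A is at least as good on every objective and strictly better on at least one, so A dominates B.

No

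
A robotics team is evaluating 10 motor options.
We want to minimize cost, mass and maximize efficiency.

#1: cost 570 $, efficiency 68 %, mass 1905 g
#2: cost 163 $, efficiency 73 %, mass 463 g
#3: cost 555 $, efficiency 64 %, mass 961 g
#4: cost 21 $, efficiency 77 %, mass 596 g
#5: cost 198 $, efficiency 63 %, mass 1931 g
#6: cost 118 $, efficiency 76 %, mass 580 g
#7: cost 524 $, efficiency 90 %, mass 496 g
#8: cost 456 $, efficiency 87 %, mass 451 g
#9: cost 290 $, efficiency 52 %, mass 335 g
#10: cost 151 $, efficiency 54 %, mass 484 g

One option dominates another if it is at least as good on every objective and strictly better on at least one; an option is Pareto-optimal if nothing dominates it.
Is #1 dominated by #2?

Yes

#2 vs #1: cost 163≤570, efficiency 73≥68, mass 463≤1905 — #2 is at least as good on every objective with at least one strict improvement.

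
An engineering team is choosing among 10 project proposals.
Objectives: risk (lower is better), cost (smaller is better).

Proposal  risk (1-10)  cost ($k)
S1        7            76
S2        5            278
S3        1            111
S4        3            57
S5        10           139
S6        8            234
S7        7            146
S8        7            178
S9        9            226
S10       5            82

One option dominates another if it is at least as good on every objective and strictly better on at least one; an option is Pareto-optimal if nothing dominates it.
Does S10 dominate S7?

S10 vs S7: risk 5≤7, cost 82≤146 — S10 is at least as good on every objective with at least one strict improvement.

Yes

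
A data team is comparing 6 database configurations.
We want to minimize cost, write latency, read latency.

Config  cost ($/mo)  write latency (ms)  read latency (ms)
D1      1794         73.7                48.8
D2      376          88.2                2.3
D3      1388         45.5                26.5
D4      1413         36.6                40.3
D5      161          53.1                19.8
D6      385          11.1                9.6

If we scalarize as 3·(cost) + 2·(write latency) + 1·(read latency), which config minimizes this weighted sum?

D5

D1: 3·1794 + 2·73.7 + 1·48.8 = 5578.2
D2: 3·376 + 2·88.2 + 1·2.3 = 1306.7
D3: 3·1388 + 2·45.5 + 1·26.5 = 4281.5
D4: 3·1413 + 2·36.6 + 1·40.3 = 4352.5
D5: 3·161 + 2·53.1 + 1·19.8 = 609.0
D6: 3·385 + 2·11.1 + 1·9.6 = 1186.8
Lowest: D5 at 609.0.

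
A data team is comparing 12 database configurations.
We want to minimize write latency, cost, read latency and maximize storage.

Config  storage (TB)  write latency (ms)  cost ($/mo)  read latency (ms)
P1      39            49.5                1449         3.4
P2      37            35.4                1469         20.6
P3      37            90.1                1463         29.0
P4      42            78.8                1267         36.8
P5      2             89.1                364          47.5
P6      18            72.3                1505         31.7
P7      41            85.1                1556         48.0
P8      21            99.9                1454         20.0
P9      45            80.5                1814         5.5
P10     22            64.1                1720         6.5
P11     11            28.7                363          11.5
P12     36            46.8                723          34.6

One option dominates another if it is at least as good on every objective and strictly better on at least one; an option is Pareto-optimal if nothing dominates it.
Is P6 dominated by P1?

P1 vs P6: storage 39≥18, write latency 49.5≤72.3, cost 1449≤1505, read latency 3.4≤31.7 — P1 is at least as good on every objective with at least one strict improvement.

Yes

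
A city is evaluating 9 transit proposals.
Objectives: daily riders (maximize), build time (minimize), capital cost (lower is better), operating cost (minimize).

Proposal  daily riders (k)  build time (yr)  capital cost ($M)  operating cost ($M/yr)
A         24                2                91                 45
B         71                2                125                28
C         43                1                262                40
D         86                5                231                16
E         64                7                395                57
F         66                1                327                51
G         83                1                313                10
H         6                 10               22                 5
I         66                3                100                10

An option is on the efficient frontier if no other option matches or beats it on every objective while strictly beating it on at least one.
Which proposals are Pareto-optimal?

A, B, C, D, G, H, I

A: not dominated.
B: not dominated.
C: not dominated.
D: not dominated (best daily riders).
E: dominated by B (daily riders 71≥64, build time 2≤7, capital cost 125≤395, operating cost 28≤57).
F: dominated by G (daily riders 83≥66, build time 1≤1, capital cost 313≤327, operating cost 10≤51).
G: not dominated.
H: not dominated (best capital cost).
I: not dominated.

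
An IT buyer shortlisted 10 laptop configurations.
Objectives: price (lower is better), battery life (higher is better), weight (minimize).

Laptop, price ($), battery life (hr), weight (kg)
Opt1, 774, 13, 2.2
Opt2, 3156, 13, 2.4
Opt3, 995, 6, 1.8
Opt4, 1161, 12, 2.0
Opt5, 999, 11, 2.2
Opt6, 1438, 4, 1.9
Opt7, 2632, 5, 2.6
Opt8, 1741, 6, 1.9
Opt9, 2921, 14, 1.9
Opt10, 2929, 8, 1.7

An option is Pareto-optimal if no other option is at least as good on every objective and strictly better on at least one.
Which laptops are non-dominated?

Opt1: not dominated (best price).
Opt2: dominated by Opt1 (price 774≤3156, battery life 13≥13, weight 2.2≤2.4).
Opt3: not dominated.
Opt4: not dominated.
Opt5: dominated by Opt1 (price 774≤999, battery life 13≥11, weight 2.2≤2.2).
Opt6: dominated by Opt3 (price 995≤1438, battery life 6≥4, weight 1.8≤1.9).
Opt7: dominated by Opt1 (price 774≤2632, battery life 13≥5, weight 2.2≤2.6).
Opt8: dominated by Opt3 (price 995≤1741, battery life 6≥6, weight 1.8≤1.9).
Opt9: not dominated (best battery life).
Opt10: not dominated (best weight).

Opt1, Opt3, Opt4, Opt9, Opt10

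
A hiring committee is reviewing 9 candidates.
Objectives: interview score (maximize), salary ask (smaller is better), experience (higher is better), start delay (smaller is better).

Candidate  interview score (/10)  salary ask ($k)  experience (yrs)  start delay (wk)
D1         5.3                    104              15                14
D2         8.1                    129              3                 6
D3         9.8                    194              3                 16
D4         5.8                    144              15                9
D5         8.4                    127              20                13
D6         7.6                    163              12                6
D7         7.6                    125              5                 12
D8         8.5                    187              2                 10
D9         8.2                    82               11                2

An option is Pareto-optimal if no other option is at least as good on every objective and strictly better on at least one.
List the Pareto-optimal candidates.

D1: not dominated.
D2: dominated by D9 (interview score 8.2≥8.1, salary ask 82≤129, experience 11≥3, start delay 2≤6).
D3: not dominated (best interview score).
D4: not dominated.
D5: not dominated (best experience).
D6: not dominated.
D7: dominated by D9 (interview score 8.2≥7.6, salary ask 82≤125, experience 11≥5, start delay 2≤12).
D8: not dominated.
D9: not dominated (best salary ask).

D1, D3, D4, D5, D6, D8, D9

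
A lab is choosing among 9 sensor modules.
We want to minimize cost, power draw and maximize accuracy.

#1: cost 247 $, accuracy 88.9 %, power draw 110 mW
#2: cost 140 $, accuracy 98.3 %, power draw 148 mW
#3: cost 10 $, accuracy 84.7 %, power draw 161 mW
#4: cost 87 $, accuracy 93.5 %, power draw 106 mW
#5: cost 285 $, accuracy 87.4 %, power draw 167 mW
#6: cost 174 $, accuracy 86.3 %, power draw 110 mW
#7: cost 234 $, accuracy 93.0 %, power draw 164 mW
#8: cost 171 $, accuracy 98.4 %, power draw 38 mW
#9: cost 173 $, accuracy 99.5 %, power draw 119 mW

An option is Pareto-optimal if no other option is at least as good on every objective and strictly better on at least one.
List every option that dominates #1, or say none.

#4, #8

#4: cost 87≤247, accuracy 93.5≥88.9, power draw 106≤110 — dominates #1.
#8: cost 171≤247, accuracy 98.4≥88.9, power draw 38≤110 — dominates #1.
Others (#2, #3, #5, #6, #7, #9) are each worse than #1 on at least one objective.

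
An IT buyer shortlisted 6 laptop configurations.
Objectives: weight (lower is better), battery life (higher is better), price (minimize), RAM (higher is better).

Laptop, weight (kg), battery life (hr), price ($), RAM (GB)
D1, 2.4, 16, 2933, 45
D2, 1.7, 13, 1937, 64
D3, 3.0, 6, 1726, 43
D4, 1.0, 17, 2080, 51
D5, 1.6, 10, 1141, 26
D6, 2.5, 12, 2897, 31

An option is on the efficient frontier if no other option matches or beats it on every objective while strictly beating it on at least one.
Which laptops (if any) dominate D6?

D2: weight 1.7≤2.5, battery life 13≥12, price 1937≤2897, RAM 64≥31 — dominates D6.
D4: weight 1.0≤2.5, battery life 17≥12, price 2080≤2897, RAM 51≥31 — dominates D6.
Others (D1, D3, D5) are each worse than D6 on at least one objective.

D2, D4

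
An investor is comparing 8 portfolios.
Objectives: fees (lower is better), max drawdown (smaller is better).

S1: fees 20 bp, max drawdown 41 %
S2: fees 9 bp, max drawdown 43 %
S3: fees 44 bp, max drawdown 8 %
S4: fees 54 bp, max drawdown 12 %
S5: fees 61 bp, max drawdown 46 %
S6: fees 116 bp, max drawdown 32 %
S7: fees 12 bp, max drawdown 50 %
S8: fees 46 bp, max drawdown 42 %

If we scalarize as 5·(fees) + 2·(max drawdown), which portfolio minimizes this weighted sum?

S2

S1: 5·20 + 2·41 = 182
S2: 5·9 + 2·43 = 131
S3: 5·44 + 2·8 = 236
S4: 5·54 + 2·12 = 294
S5: 5·61 + 2·46 = 397
S6: 5·116 + 2·32 = 644
S7: 5·12 + 2·50 = 160
S8: 5·46 + 2·42 = 314
Lowest: S2 at 131.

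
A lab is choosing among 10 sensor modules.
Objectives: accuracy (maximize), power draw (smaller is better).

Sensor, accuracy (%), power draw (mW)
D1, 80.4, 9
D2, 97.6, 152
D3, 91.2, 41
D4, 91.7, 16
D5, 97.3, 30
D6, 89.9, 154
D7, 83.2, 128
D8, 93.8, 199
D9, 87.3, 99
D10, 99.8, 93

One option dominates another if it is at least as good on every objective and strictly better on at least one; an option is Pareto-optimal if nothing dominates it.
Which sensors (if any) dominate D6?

D2, D3, D4, D5, D10

D2: accuracy 97.6≥89.9, power draw 152≤154 — dominates D6.
D3: accuracy 91.2≥89.9, power draw 41≤154 — dominates D6.
D4: accuracy 91.7≥89.9, power draw 16≤154 — dominates D6.
D5: accuracy 97.3≥89.9, power draw 30≤154 — dominates D6.
D10: accuracy 99.8≥89.9, power draw 93≤154 — dominates D6.
Others (D1, D7, D8, D9) are each worse than D6 on at least one objective.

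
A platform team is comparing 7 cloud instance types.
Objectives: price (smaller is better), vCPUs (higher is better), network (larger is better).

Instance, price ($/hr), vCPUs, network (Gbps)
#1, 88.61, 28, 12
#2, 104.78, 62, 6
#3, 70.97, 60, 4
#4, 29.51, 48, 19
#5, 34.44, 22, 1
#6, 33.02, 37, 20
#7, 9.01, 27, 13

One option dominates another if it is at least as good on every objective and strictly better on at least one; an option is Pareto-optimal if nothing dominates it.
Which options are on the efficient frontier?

#1: dominated by #4 (price 29.51≤88.61, vCPUs 48≥28, network 19≥12).
#2: not dominated (best vCPUs).
#3: not dominated.
#4: not dominated.
#5: dominated by #4 (price 29.51≤34.44, vCPUs 48≥22, network 19≥1).
#6: not dominated (best network).
#7: not dominated (best price).

#2, #3, #4, #6, #7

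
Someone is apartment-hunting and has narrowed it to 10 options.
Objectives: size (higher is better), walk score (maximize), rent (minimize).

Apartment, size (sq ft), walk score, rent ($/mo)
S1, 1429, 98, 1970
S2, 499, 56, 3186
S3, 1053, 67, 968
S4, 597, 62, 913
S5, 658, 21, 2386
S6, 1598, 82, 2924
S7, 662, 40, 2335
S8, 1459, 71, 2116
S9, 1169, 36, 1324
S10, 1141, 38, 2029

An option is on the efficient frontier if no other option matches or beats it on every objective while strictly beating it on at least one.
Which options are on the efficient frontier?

S1, S3, S4, S6, S8, S9

S1: not dominated (best walk score).
S2: dominated by S1 (size 1429≥499, walk score 98≥56, rent 1970≤3186).
S3: not dominated.
S4: not dominated (best rent).
S5: dominated by S1 (size 1429≥658, walk score 98≥21, rent 1970≤2386).
S6: not dominated (best size).
S7: dominated by S1 (size 1429≥662, walk score 98≥40, rent 1970≤2335).
S8: not dominated.
S9: not dominated.
S10: dominated by S1 (size 1429≥1141, walk score 98≥38, rent 1970≤2029).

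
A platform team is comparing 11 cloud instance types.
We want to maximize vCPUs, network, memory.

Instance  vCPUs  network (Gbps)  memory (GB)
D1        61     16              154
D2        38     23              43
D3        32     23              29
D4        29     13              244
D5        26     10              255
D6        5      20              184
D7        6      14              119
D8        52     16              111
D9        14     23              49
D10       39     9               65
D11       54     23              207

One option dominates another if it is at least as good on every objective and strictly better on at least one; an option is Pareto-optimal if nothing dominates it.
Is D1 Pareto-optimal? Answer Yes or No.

D2: worse on vCPUs (38 vs 61).
D3: worse on vCPUs (32 vs 61).
D4: worse on vCPUs (29 vs 61).
D5: worse on vCPUs (26 vs 61).
D6: worse on vCPUs (5 vs 61).
D7: worse on vCPUs (6 vs 61).
D8: worse on vCPUs (52 vs 61).
D9: worse on vCPUs (14 vs 61).
D10: worse on vCPUs (39 vs 61).
D11: worse on vCPUs (54 vs 61).
No option is at least as good as D1 on every objective and strictly better on one.

Yes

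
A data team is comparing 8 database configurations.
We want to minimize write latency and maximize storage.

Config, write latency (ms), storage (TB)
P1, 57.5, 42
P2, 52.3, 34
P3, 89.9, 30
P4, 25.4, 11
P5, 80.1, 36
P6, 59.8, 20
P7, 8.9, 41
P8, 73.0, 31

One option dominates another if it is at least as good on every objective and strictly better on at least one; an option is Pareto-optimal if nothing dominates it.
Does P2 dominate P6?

Yes

P2 vs P6: write latency 52.3≤59.8, storage 34≥20 — P2 is at least as good on every objective with at least one strict improvement.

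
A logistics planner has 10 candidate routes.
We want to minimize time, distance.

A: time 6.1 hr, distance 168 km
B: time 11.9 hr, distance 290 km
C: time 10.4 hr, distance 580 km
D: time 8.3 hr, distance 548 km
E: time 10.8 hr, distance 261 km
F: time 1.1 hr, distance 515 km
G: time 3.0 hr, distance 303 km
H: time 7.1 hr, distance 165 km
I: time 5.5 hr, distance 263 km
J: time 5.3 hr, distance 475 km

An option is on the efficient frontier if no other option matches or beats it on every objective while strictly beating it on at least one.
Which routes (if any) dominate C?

A: time 6.1≤10.4, distance 168≤580 — dominates C.
D: time 8.3≤10.4, distance 548≤580 — dominates C.
F: time 1.1≤10.4, distance 515≤580 — dominates C.
G: time 3.0≤10.4, distance 303≤580 — dominates C.
H: time 7.1≤10.4, distance 165≤580 — dominates C.
I: time 5.5≤10.4, distance 263≤580 — dominates C.
J: time 5.3≤10.4, distance 475≤580 — dominates C.
Others (B, E) are each worse than C on at least one objective.

A, D, F, G, H, I, J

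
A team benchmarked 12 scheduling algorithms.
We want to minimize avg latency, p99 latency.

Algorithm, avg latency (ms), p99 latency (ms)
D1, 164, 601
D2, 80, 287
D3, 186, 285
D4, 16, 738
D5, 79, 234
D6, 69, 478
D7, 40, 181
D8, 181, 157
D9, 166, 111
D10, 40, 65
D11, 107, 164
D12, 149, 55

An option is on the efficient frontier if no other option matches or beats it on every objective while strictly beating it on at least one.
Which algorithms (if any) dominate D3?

D5, D7, D8, D9, D10, D11, D12

D5: avg latency 79≤186, p99 latency 234≤285 — dominates D3.
D7: avg latency 40≤186, p99 latency 181≤285 — dominates D3.
D8: avg latency 181≤186, p99 latency 157≤285 — dominates D3.
D9: avg latency 166≤186, p99 latency 111≤285 — dominates D3.
D10: avg latency 40≤186, p99 latency 65≤285 — dominates D3.
D11: avg latency 107≤186, p99 latency 164≤285 — dominates D3.
D12: avg latency 149≤186, p99 latency 55≤285 — dominates D3.
Others (D1, D2, D4, D6) are each worse than D3 on at least one objective.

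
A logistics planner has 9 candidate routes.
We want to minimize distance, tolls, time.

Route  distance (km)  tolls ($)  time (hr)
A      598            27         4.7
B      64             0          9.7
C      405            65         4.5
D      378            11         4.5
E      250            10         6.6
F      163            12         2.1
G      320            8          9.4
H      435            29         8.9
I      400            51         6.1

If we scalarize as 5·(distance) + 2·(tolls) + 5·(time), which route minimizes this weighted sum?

A: 5·598 + 2·27 + 5·4.7 = 3067.5
B: 5·64 + 2·0 + 5·9.7 = 368.5
C: 5·405 + 2·65 + 5·4.5 = 2177.5
D: 5·378 + 2·11 + 5·4.5 = 1934.5
E: 5·250 + 2·10 + 5·6.6 = 1303.0
F: 5·163 + 2·12 + 5·2.1 = 849.5
G: 5·320 + 2·8 + 5·9.4 = 1663.0
H: 5·435 + 2·29 + 5·8.9 = 2277.5
I: 5·400 + 2·51 + 5·6.1 = 2132.5
Lowest: B at 368.5.

B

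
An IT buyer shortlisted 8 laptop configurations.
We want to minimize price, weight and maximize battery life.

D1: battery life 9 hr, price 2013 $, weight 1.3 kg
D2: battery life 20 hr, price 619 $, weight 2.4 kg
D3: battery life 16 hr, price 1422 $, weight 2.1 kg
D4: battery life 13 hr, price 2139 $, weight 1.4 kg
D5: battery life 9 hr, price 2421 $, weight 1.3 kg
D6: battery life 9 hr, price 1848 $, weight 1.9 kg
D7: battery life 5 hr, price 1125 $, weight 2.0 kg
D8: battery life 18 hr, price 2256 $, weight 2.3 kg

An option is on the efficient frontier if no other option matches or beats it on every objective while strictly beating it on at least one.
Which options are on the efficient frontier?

D1: not dominated.
D2: not dominated (best battery life).
D3: not dominated.
D4: not dominated.
D5: dominated by D1 (battery life 9≥9, price 2013≤2421, weight 1.3≤1.3).
D6: not dominated.
D7: not dominated.
D8: not dominated.

D1, D2, D3, D4, D6, D7, D8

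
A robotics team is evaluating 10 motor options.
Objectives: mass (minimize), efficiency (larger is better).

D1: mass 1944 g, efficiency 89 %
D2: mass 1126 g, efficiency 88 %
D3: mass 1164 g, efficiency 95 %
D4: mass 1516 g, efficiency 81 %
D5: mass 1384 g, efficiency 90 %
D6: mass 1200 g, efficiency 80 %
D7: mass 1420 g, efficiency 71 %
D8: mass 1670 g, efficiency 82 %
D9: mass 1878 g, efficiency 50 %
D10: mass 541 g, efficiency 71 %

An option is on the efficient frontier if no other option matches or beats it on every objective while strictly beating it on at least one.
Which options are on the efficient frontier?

D2, D3, D10

D1: dominated by D3 (mass 1164≤1944, efficiency 95≥89).
D2: not dominated.
D3: not dominated (best efficiency).
D4: dominated by D2 (mass 1126≤1516, efficiency 88≥81).
D5: dominated by D3 (mass 1164≤1384, efficiency 95≥90).
D6: dominated by D2 (mass 1126≤1200, efficiency 88≥80).
D7: dominated by D2 (mass 1126≤1420, efficiency 88≥71).
D8: dominated by D2 (mass 1126≤1670, efficiency 88≥82).
D9: dominated by D2 (mass 1126≤1878, efficiency 88≥50).
D10: not dominated (best mass).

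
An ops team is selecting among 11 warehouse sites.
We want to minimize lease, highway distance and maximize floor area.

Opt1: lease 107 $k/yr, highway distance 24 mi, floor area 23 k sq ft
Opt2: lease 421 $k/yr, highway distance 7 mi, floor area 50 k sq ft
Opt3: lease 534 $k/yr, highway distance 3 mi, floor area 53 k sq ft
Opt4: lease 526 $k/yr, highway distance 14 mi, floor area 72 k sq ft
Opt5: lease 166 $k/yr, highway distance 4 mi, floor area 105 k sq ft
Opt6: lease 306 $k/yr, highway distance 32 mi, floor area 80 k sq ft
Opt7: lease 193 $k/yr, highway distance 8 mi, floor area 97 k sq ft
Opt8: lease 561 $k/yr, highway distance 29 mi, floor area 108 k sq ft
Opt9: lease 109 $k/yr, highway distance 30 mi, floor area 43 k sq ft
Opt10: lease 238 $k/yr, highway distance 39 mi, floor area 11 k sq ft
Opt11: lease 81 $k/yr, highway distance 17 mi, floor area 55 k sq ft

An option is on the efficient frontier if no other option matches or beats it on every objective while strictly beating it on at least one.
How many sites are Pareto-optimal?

Opt1: dominated by Opt11 (lease 81≤107, highway distance 17≤24, floor area 55≥23).
Opt2: dominated by Opt5 (lease 166≤421, highway distance 4≤7, floor area 105≥50).
Opt3: not dominated (best highway distance).
Opt4: dominated by Opt5 (lease 166≤526, highway distance 4≤14, floor area 105≥72).
Opt5: not dominated.
Opt6: dominated by Opt5 (lease 166≤306, highway distance 4≤32, floor area 105≥80).
Opt7: dominated by Opt5 (lease 166≤193, highway distance 4≤8, floor area 105≥97).
Opt8: not dominated (best floor area).
Opt9: dominated by Opt11 (lease 81≤109, highway distance 17≤30, floor area 55≥43).
Opt10: dominated by Opt1 (lease 107≤238, highway distance 24≤39, floor area 23≥11).
Opt11: not dominated (best lease).
Pareto-optimal: Opt3, Opt5, Opt8, Opt11 → 4.

4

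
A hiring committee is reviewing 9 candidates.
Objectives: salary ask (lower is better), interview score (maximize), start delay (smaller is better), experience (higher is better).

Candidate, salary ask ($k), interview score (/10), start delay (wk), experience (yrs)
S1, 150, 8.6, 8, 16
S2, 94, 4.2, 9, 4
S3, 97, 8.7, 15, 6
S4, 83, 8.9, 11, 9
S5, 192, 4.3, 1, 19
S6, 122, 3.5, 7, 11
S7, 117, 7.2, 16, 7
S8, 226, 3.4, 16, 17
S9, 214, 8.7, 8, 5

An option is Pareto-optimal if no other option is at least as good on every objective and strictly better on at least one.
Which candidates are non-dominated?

S1, S2, S4, S5, S6, S9

S1: not dominated.
S2: not dominated.
S3: dominated by S4 (salary ask 83≤97, interview score 8.9≥8.7, start delay 11≤15, experience 9≥6).
S4: not dominated (best salary ask).
S5: not dominated (best start delay).
S6: not dominated.
S7: dominated by S4 (salary ask 83≤117, interview score 8.9≥7.2, start delay 11≤16, experience 9≥7).
S8: dominated by S5 (salary ask 192≤226, interview score 4.3≥3.4, start delay 1≤16, experience 19≥17).
S9: not dominated.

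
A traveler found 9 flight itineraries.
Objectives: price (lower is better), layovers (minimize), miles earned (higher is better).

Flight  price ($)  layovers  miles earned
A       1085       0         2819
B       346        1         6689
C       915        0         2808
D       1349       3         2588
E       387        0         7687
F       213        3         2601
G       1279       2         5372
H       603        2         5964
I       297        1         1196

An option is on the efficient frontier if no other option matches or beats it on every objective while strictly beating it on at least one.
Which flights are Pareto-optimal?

A: dominated by E (price 387≤1085, layovers 0≤0, miles earned 7687≥2819).
B: not dominated.
C: dominated by E (price 387≤915, layovers 0≤0, miles earned 7687≥2808).
D: dominated by A (price 1085≤1349, layovers 0≤3, miles earned 2819≥2588).
E: not dominated (best miles earned).
F: not dominated (best price).
G: dominated by B (price 346≤1279, layovers 1≤2, miles earned 6689≥5372).
H: dominated by B (price 346≤603, layovers 1≤2, miles earned 6689≥5964).
I: not dominated.

B, E, F, I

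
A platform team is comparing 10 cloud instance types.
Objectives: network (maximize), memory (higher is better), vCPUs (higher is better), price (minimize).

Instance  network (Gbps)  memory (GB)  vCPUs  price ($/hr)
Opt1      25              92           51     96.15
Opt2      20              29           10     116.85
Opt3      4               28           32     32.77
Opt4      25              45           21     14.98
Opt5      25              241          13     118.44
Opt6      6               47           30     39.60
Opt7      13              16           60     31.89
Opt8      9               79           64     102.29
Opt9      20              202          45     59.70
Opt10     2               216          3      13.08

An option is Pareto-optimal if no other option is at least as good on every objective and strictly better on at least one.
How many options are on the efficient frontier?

9

Opt1: not dominated.
Opt2: dominated by Opt1 (network 25≥20, memory 92≥29, vCPUs 51≥10, price 96.15≤116.85).
Opt3: not dominated.
Opt4: not dominated.
Opt5: not dominated (best memory).
Opt6: not dominated.
Opt7: not dominated.
Opt8: not dominated (best vCPUs).
Opt9: not dominated.
Opt10: not dominated (best price).
Pareto-optimal: Opt1, Opt3, Opt4, Opt5, Opt6, Opt7, Opt8, Opt9, Opt10 → 9.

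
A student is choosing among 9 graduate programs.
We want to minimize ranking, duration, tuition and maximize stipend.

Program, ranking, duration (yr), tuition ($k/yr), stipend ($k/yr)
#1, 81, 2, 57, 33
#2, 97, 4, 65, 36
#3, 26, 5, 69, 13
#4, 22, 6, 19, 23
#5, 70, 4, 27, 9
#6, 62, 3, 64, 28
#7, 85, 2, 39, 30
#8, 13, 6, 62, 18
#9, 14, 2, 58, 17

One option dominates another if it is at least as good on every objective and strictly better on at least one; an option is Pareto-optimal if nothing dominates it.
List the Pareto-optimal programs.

#1, #2, #4, #5, #6, #7, #8, #9

#1: not dominated.
#2: not dominated (best stipend).
#3: dominated by #9 (ranking 14≤26, duration 2≤5, tuition 58≤69, stipend 17≥13).
#4: not dominated (best tuition).
#5: not dominated.
#6: not dominated.
#7: not dominated.
#8: not dominated (best ranking).
#9: not dominated.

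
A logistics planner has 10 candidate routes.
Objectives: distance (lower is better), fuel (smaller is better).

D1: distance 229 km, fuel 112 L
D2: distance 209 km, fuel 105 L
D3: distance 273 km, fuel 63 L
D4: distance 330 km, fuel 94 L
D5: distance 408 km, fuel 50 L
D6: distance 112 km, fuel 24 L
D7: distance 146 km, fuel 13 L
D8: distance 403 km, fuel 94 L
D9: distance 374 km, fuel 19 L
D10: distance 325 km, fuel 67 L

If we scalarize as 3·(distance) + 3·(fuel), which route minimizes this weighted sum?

D6

D1: 3·229 + 3·112 = 1023
D2: 3·209 + 3·105 = 942
D3: 3·273 + 3·63 = 1008
D4: 3·330 + 3·94 = 1272
D5: 3·408 + 3·50 = 1374
D6: 3·112 + 3·24 = 408
D7: 3·146 + 3·13 = 477
D8: 3·403 + 3·94 = 1491
D9: 3·374 + 3·19 = 1179
D10: 3·325 + 3·67 = 1176
Lowest: D6 at 408.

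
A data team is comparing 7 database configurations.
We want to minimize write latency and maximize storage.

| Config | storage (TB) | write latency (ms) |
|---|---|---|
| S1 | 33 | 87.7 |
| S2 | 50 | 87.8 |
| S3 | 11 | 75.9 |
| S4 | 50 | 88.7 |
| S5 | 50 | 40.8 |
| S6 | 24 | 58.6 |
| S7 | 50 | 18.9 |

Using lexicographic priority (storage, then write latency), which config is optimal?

S7

First maximize storage: best is 50, kept {S2, S4, S5, S7}.
Then minimize write latency: best is 18.9, kept {S7}.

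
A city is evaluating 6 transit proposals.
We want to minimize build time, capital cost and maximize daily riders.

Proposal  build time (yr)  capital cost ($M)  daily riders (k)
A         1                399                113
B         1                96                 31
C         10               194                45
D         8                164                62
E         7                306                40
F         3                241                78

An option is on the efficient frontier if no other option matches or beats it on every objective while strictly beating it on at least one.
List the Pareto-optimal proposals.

A: not dominated (best daily riders).
B: not dominated (best capital cost).
C: dominated by D (build time 8≤10, capital cost 164≤194, daily riders 62≥45).
D: not dominated.
E: dominated by F (build time 3≤7, capital cost 241≤306, daily riders 78≥40).
F: not dominated.

A, B, D, F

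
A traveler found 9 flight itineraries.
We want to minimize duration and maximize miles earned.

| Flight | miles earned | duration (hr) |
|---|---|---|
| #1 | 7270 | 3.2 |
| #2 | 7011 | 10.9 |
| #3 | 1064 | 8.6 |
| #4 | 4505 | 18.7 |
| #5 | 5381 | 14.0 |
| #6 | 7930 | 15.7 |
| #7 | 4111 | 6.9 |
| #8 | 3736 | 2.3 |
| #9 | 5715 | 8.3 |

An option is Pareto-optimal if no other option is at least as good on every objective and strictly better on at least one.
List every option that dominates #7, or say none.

#1: miles earned 7270≥4111, duration 3.2≤6.9 — dominates #7.
Others (#2, #3, #4, #5, #6, #8, #9) are each worse than #7 on at least one objective.

#1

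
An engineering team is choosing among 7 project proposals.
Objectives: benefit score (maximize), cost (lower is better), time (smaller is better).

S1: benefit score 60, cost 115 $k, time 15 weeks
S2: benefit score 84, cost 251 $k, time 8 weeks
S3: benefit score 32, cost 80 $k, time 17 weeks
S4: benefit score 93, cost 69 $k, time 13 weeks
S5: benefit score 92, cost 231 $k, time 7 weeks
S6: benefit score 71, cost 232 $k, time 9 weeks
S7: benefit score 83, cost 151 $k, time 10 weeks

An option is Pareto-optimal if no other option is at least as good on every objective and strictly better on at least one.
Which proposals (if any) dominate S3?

S4: benefit score 93≥32, cost 69≤80, time 13≤17 — dominates S3.
Others (S1, S2, S5, S6, S7) are each worse than S3 on at least one objective.

S4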